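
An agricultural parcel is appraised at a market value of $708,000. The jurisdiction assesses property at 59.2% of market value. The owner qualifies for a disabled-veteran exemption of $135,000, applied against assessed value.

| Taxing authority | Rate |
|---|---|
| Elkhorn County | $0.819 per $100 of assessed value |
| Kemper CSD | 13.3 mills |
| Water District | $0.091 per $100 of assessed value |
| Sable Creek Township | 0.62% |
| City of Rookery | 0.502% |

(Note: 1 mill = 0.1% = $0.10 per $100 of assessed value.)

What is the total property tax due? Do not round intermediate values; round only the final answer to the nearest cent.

Assessed value = $708,000 × 0.592 = $419,136
Taxable value = $419,136 − $135,000 = $284,136
Elkhorn County: $284,136 × 0.00819 = $2,327.07384
Kemper CSD: $284,136 × 0.0133 = $3,779.0088
Water District: $284,136 × 0.00091 = $258.56376
Sable Creek Township: $284,136 × 0.0062 = $1,761.6432
City of Rookery: $284,136 × 0.00502 = $1,426.36272
Total = $9,552.65232

$9,552.65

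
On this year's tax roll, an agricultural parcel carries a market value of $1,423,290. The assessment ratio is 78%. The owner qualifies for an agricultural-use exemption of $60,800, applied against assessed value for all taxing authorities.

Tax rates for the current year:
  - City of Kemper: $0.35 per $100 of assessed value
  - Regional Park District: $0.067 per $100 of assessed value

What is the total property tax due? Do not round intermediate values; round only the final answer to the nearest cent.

Assessed value = $1,423,290 × 0.78 = $1,110,166.2
Taxable value = $1,110,166.2 − $60,800 = $1,049,366.2
City of Kemper: $1,049,366.2 × 0.0035 = $3,672.7817
Regional Park District: $1,049,366.2 × 0.00067 = $703.075354
Total = $3,672.7817 + $703.075354 = $4,375.857054

$4,375.86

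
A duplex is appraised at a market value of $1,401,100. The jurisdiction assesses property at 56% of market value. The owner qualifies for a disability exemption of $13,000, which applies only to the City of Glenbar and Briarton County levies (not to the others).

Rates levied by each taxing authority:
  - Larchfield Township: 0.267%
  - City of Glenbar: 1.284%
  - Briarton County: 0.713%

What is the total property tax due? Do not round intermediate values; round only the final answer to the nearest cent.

Assessed value = $1,401,100 × 0.56 = $784,616
Larchfield Township: $784,616 × 0.00267 = $2,094.92472
City of Glenbar: ($784,616 − $13,000) × 0.01284 = $771,616 × 0.01284 = $9,907.54944
Briarton County: ($784,616 − $13,000) × 0.00713 = $771,616 × 0.00713 = $5,501.62208
Total = $17,504.09624

$17,504.10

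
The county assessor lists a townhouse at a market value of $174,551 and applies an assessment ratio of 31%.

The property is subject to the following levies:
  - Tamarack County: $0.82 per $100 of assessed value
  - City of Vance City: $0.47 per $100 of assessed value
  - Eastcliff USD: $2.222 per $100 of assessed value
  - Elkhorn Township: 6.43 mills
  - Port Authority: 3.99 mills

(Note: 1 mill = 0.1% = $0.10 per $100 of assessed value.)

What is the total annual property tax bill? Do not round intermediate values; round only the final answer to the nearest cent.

$2,464.21

Assessed value = $174,551 × 0.31 = $54,110.81
Tamarack County: $54,110.81 × 0.0082 = $443.708642
City of Vance City: $54,110.81 × 0.0047 = $254.320807
Eastcliff USD: $54,110.81 × 0.02222 = $1,202.3421982
Elkhorn Township: $54,110.81 × 0.00643 = $347.9325083
Port Authority: $54,110.81 × 0.00399 = $215.9021319
Total = $2,464.2062874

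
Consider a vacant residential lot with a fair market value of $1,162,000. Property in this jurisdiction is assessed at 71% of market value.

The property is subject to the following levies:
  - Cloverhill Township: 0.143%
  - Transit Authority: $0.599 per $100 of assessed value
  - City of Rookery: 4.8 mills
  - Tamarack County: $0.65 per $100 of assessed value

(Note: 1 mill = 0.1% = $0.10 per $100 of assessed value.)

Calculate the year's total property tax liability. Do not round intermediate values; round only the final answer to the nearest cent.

$15,444.37

Assessed value = $1,162,000 × 0.71 = $825,020
Cloverhill Township: $825,020 × 0.00143 = $1,179.7786
Transit Authority: $825,020 × 0.00599 = $4,941.8698
City of Rookery: $825,020 × 0.0048 = $3,960.096
Tamarack County: $825,020 × 0.0065 = $5,362.63
Total = $15,444.3744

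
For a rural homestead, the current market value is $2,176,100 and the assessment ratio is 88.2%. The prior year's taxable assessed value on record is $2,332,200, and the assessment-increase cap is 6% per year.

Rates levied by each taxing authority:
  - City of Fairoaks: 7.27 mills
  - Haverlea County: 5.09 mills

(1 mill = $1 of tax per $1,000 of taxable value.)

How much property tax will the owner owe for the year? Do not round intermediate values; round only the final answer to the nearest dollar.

Uncapped assessed value = $2,176,100 × 0.882 = $1,919,320.2
Cap limit = $2,332,200 × 1.06 = $2,472,132
Taxable assessed value = min($1,919,320.2, $2,472,132) = $1,919,320.2 (cap does not bind)
City of Fairoaks: $1,919,320.2 × 0.00727 = $13,953.457854
Haverlea County: $1,919,320.2 × 0.00509 = $9,769.339818
Total = $23,722.797672

$23,723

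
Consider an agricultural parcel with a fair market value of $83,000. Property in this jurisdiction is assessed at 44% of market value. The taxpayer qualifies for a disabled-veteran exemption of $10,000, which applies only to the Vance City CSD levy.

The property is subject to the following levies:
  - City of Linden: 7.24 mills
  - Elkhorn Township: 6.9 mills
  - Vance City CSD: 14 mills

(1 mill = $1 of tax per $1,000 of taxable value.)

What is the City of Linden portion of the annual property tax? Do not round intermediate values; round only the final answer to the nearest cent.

Assessed value = $83,000 × 0.44 = $36,520
City of Linden taxable value = $36,520 (exemption does not apply)
City of Linden levy = $36,520 × 0.00724 = $264.4048

$264.40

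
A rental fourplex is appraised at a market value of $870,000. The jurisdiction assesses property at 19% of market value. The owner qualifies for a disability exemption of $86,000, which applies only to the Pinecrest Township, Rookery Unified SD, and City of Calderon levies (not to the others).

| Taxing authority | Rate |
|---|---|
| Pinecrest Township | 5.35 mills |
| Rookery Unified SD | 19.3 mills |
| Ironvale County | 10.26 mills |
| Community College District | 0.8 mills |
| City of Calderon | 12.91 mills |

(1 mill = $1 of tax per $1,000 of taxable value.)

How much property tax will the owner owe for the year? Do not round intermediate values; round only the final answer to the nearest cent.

Assessed value = $870,000 × 0.19 = $165,300
Pinecrest Township: ($165,300 − $86,000) × 0.00535 = $79,300 × 0.00535 = $424.255
Rookery Unified SD: ($165,300 − $86,000) × 0.0193 = $79,300 × 0.0193 = $1,530.49
Ironvale County: $165,300 × 0.01026 = $1,695.978
Community College District: $165,300 × 0.0008 = $132.24
City of Calderon: ($165,300 − $86,000) × 0.01291 = $79,300 × 0.01291 = $1,023.763
Total = $4,806.726

$4,806.73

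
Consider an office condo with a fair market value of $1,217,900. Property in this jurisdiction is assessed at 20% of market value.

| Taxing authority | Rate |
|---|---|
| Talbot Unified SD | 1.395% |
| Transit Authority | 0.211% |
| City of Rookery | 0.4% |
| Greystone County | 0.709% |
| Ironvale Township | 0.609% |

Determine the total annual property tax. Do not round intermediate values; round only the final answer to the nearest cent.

Assessed value = $1,217,900 × 0.2 = $243,580
Talbot Unified SD: $243,580 × 0.01395 = $3,397.941
Transit Authority: $243,580 × 0.00211 = $513.9538
City of Rookery: $243,580 × 0.004 = $974.32
Greystone County: $243,580 × 0.00709 = $1,726.9822
Ironvale Township: $243,580 × 0.00609 = $1,483.4022
Total = $3,397.941 + $513.9538 + $974.32 + $1,726.9822 + $1,483.4022 = $8,096.5992

$8,096.60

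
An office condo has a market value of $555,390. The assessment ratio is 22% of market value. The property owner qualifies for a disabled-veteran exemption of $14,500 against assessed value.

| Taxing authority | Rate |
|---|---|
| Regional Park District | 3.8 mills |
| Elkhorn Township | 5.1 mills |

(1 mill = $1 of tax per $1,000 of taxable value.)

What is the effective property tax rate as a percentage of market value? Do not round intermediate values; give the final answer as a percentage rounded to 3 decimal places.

Assessed value = $555,390 × 0.22 = $122,185.8
Taxable value = $122,185.8 − $14,500 = $107,685.8
Regional Park District: $107,685.8 × 0.0038 = $409.20604
Elkhorn Township: $107,685.8 × 0.0051 = $549.19758
Total tax = $958.40362
Effective rate = $958.40362 ÷ $555,390 = 0.173% of market value

0.173%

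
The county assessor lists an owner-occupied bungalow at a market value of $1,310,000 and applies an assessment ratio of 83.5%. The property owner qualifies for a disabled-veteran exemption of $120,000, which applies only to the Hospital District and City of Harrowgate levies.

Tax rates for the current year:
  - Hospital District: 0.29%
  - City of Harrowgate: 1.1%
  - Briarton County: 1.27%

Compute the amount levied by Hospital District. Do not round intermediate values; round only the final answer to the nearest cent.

$2,824.17

Assessed value = $1,310,000 × 0.835 = $1,093,850
Hospital District taxable value = $1,093,850 − $120,000 = $973,850
Hospital District levy = $973,850 × 0.0029 = $2,824.165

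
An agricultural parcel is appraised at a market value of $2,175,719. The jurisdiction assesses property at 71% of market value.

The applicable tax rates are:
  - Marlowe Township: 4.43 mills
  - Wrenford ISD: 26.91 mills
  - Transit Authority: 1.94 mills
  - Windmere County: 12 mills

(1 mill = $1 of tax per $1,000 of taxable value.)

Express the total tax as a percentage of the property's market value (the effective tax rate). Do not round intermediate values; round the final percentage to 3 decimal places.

3.215%

Assessed value = $2,175,719 × 0.71 = $1,544,760.49
Marlowe Township: $1,544,760.49 × 0.00443 = $6,843.2889707
Wrenford ISD: $1,544,760.49 × 0.02691 = $41,569.5047859
Transit Authority: $1,544,760.49 × 0.00194 = $2,996.8353506
Windmere County: $1,544,760.49 × 0.012 = $18,537.12588
Total tax = $69,946.7549872
Effective rate = $69,946.7549872 ÷ $2,175,719 = 3.215% of market value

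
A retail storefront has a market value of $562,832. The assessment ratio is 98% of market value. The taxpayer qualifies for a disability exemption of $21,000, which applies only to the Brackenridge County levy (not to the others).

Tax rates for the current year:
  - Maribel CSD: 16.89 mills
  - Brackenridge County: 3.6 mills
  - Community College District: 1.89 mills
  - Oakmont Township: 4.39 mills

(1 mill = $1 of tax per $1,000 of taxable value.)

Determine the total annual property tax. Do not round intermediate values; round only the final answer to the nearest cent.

$14,690.07

Assessed value = $562,832 × 0.98 = $551,575.36
Maribel CSD: $551,575.36 × 0.01689 = $9,316.1078304
Brackenridge County: ($551,575.36 − $21,000) × 0.0036 = $530,575.36 × 0.0036 = $1,910.071296
Community College District: $551,575.36 × 0.00189 = $1,042.4774304
Oakmont Township: $551,575.36 × 0.00439 = $2,421.4158304
Total = $14,690.0723872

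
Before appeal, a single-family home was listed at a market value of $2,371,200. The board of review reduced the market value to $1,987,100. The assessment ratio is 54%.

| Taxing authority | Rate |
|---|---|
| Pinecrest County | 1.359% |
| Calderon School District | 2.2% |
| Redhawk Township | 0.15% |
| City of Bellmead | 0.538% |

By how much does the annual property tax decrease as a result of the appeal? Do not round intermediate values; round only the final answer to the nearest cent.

Old assessed value = $2,371,200 × 0.54 = $1,280,448
New assessed value = $1,987,100 × 0.54 = $1,073,034
Combined rate = 0.01359 + 0.022 + 0.0015 + 0.00538 = 0.04247
Old tax = $1,280,448 × 0.04247 = $54,380.62656
New tax = $1,073,034 × 0.04247 = $45,571.75398
Reduction = $54,380.62656 − $45,571.75398 = $8,808.87258

$8,808.87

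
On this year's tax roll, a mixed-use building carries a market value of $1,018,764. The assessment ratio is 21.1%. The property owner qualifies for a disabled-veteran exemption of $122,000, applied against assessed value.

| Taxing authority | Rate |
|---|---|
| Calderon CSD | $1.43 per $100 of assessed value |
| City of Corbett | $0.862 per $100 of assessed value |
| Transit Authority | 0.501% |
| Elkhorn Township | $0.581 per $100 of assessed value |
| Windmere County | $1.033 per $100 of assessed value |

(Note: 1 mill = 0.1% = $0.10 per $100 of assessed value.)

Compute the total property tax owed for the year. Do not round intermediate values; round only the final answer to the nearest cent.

Assessed value = $1,018,764 × 0.211 = $214,959.204
Taxable value = $214,959.204 − $122,000 = $92,959.204
Calderon CSD: $92,959.204 × 0.0143 = $1,329.3166172
City of Corbett: $92,959.204 × 0.00862 = $801.30833848
Transit Authority: $92,959.204 × 0.00501 = $465.72561204
Elkhorn Township: $92,959.204 × 0.00581 = $540.09297524
Windmere County: $92,959.204 × 0.01033 = $960.26857732
Total = $4,096.71212028

$4,096.71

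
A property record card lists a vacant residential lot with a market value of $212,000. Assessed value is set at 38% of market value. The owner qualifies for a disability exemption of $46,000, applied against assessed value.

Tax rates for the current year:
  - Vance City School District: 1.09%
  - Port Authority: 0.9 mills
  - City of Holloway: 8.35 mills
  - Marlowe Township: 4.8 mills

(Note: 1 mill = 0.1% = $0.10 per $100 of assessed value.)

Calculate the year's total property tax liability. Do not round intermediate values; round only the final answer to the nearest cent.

$862.27

Assessed value = $212,000 × 0.38 = $80,560
Taxable value = $80,560 − $46,000 = $34,560
Vance City School District: $34,560 × 0.0109 = $376.704
Port Authority: $34,560 × 0.0009 = $31.104
City of Holloway: $34,560 × 0.00835 = $288.576
Marlowe Township: $34,560 × 0.0048 = $165.888
Total = $862.272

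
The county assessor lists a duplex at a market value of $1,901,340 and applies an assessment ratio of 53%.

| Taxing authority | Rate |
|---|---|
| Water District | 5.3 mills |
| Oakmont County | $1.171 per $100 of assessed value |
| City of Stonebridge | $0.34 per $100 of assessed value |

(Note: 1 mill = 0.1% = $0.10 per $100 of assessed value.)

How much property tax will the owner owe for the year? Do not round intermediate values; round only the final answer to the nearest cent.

$20,567.37

Assessed value = $1,901,340 × 0.53 = $1,007,710.2
Water District: $1,007,710.2 × 0.0053 = $5,340.86406
Oakmont County: $1,007,710.2 × 0.01171 = $11,800.286442
City of Stonebridge: $1,007,710.2 × 0.0034 = $3,426.21468
Total = $20,567.365182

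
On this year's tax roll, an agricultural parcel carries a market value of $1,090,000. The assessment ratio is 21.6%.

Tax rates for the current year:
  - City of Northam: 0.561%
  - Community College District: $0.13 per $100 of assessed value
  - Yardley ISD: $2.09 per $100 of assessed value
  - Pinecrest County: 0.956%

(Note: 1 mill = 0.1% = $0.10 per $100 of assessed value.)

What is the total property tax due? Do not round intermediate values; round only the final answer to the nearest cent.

$8,798.39

Assessed value = $1,090,000 × 0.216 = $235,440
City of Northam: $235,440 × 0.00561 = $1,320.8184
Community College District: $235,440 × 0.0013 = $306.072
Yardley ISD: $235,440 × 0.0209 = $4,920.696
Pinecrest County: $235,440 × 0.00956 = $2,250.8064
Total = $8,798.3928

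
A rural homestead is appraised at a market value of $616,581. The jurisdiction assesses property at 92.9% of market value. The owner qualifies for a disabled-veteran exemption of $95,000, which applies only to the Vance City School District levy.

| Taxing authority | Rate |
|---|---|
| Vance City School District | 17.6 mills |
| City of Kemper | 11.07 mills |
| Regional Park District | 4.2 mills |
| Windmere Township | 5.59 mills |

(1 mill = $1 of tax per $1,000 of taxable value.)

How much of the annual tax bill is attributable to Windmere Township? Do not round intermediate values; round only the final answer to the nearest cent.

$3,201.97

Assessed value = $616,581 × 0.929 = $572,803.749
Windmere Township taxable value = $572,803.749 (exemption does not apply)
Windmere Township levy = $572,803.749 × 0.00559 = $3,201.97295691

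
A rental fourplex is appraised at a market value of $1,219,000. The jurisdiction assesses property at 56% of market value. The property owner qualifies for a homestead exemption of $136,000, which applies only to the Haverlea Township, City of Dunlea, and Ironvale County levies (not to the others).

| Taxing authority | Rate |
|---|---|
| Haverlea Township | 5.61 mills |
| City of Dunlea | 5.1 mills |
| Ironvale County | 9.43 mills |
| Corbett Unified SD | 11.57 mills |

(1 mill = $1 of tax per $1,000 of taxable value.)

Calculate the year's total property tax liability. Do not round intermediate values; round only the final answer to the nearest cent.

$18,907.47

Assessed value = $1,219,000 × 0.56 = $682,640
Haverlea Township: ($682,640 − $136,000) × 0.00561 = $546,640 × 0.00561 = $3,066.6504
City of Dunlea: ($682,640 − $136,000) × 0.0051 = $546,640 × 0.0051 = $2,787.864
Ironvale County: ($682,640 − $136,000) × 0.00943 = $546,640 × 0.00943 = $5,154.8152
Corbett Unified SD: $682,640 × 0.01157 = $7,898.1448
Total = $18,907.4744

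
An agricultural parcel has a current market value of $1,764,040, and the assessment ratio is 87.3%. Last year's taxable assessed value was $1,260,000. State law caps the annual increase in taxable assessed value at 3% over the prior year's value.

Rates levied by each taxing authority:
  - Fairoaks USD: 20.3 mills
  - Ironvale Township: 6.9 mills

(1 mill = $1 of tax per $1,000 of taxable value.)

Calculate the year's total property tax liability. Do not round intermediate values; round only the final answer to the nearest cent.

Uncapped assessed value = $1,764,040 × 0.873 = $1,540,006.92
Cap limit = $1,260,000 × 1.03 = $1,297,800
Taxable assessed value = min($1,540,006.92, $1,297,800) = $1,297,800 (cap binds)
Fairoaks USD: $1,297,800 × 0.0203 = $26,345.34
Ironvale Township: $1,297,800 × 0.0069 = $8,954.82
Total = $35,300.16

$35,300.16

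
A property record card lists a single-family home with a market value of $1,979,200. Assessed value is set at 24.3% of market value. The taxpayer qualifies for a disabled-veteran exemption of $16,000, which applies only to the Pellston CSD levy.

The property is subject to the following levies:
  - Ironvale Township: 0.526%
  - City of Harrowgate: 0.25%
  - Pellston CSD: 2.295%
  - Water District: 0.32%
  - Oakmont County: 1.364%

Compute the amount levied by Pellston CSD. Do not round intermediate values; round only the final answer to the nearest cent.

Assessed value = $1,979,200 × 0.243 = $480,945.6
Pellston CSD taxable value = $480,945.6 − $16,000 = $464,945.6
Pellston CSD levy = $464,945.6 × 0.02295 = $10,670.50152

$10,670.50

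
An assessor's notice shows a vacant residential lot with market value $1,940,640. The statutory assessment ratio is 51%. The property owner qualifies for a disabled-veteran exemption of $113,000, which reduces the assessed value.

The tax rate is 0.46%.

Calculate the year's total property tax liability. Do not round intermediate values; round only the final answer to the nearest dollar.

$4,033

Assessed value = $1,940,640 × 0.51 = $989,726.4
Taxable value = $989,726.4 − $113,000 = $876,726.4
Tax = $876,726.4 × 0.0046 = $4,032.94144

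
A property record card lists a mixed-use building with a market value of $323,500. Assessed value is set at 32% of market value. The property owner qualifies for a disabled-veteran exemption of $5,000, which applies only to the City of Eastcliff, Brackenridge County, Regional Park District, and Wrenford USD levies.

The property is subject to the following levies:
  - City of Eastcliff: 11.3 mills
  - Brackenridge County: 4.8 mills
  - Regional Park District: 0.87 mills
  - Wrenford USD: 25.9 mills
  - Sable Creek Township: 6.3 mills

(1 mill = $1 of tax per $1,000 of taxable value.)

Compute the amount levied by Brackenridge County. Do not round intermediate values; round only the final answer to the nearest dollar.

$473

Assessed value = $323,500 × 0.32 = $103,520
Brackenridge County taxable value = $103,520 − $5,000 = $98,520
Brackenridge County levy = $98,520 × 0.0048 = $472.896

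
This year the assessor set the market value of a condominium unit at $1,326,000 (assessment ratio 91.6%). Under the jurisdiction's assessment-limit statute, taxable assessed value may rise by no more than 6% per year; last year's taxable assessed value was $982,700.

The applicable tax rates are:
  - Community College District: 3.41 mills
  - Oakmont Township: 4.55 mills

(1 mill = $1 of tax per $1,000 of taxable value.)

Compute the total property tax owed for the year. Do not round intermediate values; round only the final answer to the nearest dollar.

Uncapped assessed value = $1,326,000 × 0.916 = $1,214,616
Cap limit = $982,700 × 1.06 = $1,041,662
Taxable assessed value = min($1,214,616, $1,041,662) = $1,041,662 (cap binds)
Community College District: $1,041,662 × 0.00341 = $3,552.06742
Oakmont Township: $1,041,662 × 0.00455 = $4,739.5621
Total = $8,291.62952

$8,292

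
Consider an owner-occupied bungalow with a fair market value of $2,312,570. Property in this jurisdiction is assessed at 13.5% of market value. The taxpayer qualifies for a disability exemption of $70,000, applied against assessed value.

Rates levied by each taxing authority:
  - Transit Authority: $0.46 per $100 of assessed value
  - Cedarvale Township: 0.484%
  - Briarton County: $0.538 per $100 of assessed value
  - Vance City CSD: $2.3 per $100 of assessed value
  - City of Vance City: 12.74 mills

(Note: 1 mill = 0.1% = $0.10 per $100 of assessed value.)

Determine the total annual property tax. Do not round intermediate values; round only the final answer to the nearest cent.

Assessed value = $2,312,570 × 0.135 = $312,196.95
Taxable value = $312,196.95 − $70,000 = $242,196.95
Transit Authority: $242,196.95 × 0.0046 = $1,114.10597
Cedarvale Township: $242,196.95 × 0.00484 = $1,172.233238
Briarton County: $242,196.95 × 0.00538 = $1,303.019591
Vance City CSD: $242,196.95 × 0.023 = $5,570.52985
City of Vance City: $242,196.95 × 0.01274 = $3,085.589143
Total = $12,245.477792

$12,245.48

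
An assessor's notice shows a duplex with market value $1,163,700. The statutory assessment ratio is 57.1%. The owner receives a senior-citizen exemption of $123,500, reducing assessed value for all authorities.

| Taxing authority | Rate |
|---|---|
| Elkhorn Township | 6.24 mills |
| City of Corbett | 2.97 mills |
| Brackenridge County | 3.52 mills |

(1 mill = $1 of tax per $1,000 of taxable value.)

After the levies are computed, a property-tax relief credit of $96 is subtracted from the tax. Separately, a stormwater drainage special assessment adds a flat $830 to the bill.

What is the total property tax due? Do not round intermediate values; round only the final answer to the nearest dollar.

$7,621

Assessed value = $1,163,700 × 0.571 = $664,472.7
Taxable value = $664,472.7 − $123,500 = $540,972.7
Elkhorn Township: $540,972.7 × 0.00624 = $3,375.669648
City of Corbett: $540,972.7 × 0.00297 = $1,606.688919
Brackenridge County: $540,972.7 × 0.00352 = $1,904.223904
Levies subtotal = $6,886.582471
After credit = $6,886.582471 − $96 = $6,790.582471
Total = $6,790.582471 + $830 = $7,620.582471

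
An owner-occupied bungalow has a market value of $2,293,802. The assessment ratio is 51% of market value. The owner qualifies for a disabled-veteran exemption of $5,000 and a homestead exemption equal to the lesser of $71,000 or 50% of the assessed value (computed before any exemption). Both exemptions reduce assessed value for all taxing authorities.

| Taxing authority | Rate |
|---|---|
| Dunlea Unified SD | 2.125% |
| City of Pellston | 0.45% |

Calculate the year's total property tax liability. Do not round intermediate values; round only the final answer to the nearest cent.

$28,166.35

Assessed value = $2,293,802 × 0.51 = $1,169,839.02
Homestead exemption = min($71,000, 50% × $1,169,839.02) = min($71,000, $584,919.51) = $71,000 (dollar cap binds)
Taxable value = $1,169,839.02 − $5,000 − $71,000 = $1,093,839.02
Dunlea Unified SD: $1,093,839.02 × 0.02125 = $23,244.079175
City of Pellston: $1,093,839.02 × 0.0045 = $4,922.27559
Total = $28,166.354765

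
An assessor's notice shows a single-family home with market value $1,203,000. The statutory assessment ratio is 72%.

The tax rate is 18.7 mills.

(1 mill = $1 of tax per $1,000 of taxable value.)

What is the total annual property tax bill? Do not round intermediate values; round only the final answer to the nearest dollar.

Assessed value = $1,203,000 × 0.72 = $866,160
Tax = $866,160 × 0.0187 = $16,197.192

$16,197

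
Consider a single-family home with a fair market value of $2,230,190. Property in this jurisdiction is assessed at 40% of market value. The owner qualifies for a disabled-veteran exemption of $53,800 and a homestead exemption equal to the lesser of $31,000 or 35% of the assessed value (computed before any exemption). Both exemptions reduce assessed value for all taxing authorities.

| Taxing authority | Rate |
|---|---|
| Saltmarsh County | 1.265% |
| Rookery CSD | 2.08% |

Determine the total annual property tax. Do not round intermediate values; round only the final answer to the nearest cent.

Assessed value = $2,230,190 × 0.4 = $892,076
Homestead exemption = min($31,000, 35% × $892,076) = min($31,000, $312,226.6) = $31,000 (dollar cap binds)
Taxable value = $892,076 − $53,800 − $31,000 = $807,276
Saltmarsh County: $807,276 × 0.01265 = $10,212.0414
Rookery CSD: $807,276 × 0.0208 = $16,791.3408
Total = $27,003.3822

$27,003.38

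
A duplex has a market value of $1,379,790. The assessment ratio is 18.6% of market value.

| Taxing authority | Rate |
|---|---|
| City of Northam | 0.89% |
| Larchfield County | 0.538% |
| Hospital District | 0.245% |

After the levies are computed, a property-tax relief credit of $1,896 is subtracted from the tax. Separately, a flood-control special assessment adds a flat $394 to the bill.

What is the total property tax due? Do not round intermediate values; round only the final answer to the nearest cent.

$2,791.60

Assessed value = $1,379,790 × 0.186 = $256,640.94
City of Northam: $256,640.94 × 0.0089 = $2,284.104366
Larchfield County: $256,640.94 × 0.00538 = $1,380.7282572
Hospital District: $256,640.94 × 0.00245 = $628.770303
Levies subtotal = $4,293.6029262
After credit = $4,293.6029262 − $1,896 = $2,397.6029262
Total = $2,397.6029262 + $394 = $2,791.6029262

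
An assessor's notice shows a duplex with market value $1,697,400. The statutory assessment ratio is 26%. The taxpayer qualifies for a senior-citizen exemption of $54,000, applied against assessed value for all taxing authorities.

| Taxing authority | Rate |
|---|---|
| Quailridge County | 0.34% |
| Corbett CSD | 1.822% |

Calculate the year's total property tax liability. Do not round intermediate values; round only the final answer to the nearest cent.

$8,373.94

Assessed value = $1,697,400 × 0.26 = $441,324
Taxable value = $441,324 − $54,000 = $387,324
Quailridge County: $387,324 × 0.0034 = $1,316.9016
Corbett CSD: $387,324 × 0.01822 = $7,057.04328
Total = $1,316.9016 + $7,057.04328 = $8,373.94488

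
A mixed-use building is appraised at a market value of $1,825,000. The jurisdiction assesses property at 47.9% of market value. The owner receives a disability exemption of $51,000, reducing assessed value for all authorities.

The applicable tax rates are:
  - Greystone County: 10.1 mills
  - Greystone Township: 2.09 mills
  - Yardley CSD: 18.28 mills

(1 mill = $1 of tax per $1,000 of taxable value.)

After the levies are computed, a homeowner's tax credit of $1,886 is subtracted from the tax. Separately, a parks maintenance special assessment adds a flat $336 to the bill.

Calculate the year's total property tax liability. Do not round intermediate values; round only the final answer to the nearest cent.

Assessed value = $1,825,000 × 0.479 = $874,175
Taxable value = $874,175 − $51,000 = $823,175
Greystone County: $823,175 × 0.0101 = $8,314.0675
Greystone Township: $823,175 × 0.00209 = $1,720.43575
Yardley CSD: $823,175 × 0.01828 = $15,047.639
Levies subtotal = $25,082.14225
After credit = $25,082.14225 − $1,886 = $23,196.14225
Total = $23,196.14225 + $336 = $23,532.14225

$23,532.14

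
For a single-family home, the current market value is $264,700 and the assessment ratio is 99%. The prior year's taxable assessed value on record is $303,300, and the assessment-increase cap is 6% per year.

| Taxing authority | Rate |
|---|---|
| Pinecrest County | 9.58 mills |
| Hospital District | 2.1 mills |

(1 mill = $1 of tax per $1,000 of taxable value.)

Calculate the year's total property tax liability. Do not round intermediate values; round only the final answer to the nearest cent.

Uncapped assessed value = $264,700 × 0.99 = $262,053
Cap limit = $303,300 × 1.06 = $321,498
Taxable assessed value = min($262,053, $321,498) = $262,053 (cap does not bind)
Pinecrest County: $262,053 × 0.00958 = $2,510.46774
Hospital District: $262,053 × 0.0021 = $550.3113
Total = $3,060.77904

$3,060.78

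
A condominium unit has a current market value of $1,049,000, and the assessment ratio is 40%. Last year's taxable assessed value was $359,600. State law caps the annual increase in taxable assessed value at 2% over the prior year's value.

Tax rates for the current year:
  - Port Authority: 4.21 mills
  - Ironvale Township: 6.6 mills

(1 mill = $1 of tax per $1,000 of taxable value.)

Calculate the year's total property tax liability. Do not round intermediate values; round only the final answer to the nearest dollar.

$3,965

Uncapped assessed value = $1,049,000 × 0.4 = $419,600
Cap limit = $359,600 × 1.02 = $366,792
Taxable assessed value = min($419,600, $366,792) = $366,792 (cap binds)
Port Authority: $366,792 × 0.00421 = $1,544.19432
Ironvale Township: $366,792 × 0.0066 = $2,420.8272
Total = $3,965.02152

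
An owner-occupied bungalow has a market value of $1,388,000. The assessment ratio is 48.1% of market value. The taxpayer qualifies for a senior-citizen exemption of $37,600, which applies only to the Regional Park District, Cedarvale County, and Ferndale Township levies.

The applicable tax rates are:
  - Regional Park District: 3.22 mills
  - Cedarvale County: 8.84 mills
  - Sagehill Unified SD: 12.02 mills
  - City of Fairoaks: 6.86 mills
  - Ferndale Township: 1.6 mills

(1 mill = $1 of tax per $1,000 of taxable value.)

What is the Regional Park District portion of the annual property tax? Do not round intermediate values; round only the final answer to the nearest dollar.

$2,029

Assessed value = $1,388,000 × 0.481 = $667,628
Regional Park District taxable value = $667,628 − $37,600 = $630,028
Regional Park District levy = $630,028 × 0.00322 = $2,028.69016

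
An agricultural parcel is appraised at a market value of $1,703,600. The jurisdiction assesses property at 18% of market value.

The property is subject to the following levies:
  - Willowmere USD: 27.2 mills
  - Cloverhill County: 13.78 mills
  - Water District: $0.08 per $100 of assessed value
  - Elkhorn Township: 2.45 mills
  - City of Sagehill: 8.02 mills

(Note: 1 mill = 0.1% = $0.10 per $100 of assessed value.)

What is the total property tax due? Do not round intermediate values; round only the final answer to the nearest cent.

$16,022.36

Assessed value = $1,703,600 × 0.18 = $306,648
Willowmere USD: $306,648 × 0.0272 = $8,340.8256
Cloverhill County: $306,648 × 0.01378 = $4,225.60944
Water District: $306,648 × 0.0008 = $245.3184
Elkhorn Township: $306,648 × 0.00245 = $751.2876
City of Sagehill: $306,648 × 0.00802 = $2,459.31696
Total = $16,022.358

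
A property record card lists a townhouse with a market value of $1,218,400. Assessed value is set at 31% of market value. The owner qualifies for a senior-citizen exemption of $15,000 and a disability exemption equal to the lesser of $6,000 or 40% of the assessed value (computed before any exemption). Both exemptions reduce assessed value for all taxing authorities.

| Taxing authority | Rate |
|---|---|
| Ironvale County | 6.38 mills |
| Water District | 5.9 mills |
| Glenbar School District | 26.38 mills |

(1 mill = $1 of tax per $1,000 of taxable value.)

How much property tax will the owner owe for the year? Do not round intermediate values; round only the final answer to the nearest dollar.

$13,790

Assessed value = $1,218,400 × 0.31 = $377,704
Disability exemption = min($6,000, 40% × $377,704) = min($6,000, $151,081.6) = $6,000 (dollar cap binds)
Taxable value = $377,704 − $15,000 − $6,000 = $356,704
Ironvale County: $356,704 × 0.00638 = $2,275.77152
Water District: $356,704 × 0.0059 = $2,104.5536
Glenbar School District: $356,704 × 0.02638 = $9,409.85152
Total = $13,790.17664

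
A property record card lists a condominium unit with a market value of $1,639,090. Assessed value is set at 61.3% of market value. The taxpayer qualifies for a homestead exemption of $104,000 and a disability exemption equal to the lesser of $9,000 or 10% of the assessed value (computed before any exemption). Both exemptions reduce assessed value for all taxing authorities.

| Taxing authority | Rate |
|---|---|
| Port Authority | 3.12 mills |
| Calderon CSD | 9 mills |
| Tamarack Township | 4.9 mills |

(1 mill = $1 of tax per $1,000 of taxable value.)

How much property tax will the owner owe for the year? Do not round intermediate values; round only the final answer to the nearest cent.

Assessed value = $1,639,090 × 0.613 = $1,004,762.17
Disability exemption = min($9,000, 10% × $1,004,762.17) = min($9,000, $100,476.217) = $9,000 (dollar cap binds)
Taxable value = $1,004,762.17 − $104,000 − $9,000 = $891,762.17
Port Authority: $891,762.17 × 0.00312 = $2,782.2979704
Calderon CSD: $891,762.17 × 0.009 = $8,025.85953
Tamarack Township: $891,762.17 × 0.0049 = $4,369.634633
Total = $15,177.7921334

$15,177.79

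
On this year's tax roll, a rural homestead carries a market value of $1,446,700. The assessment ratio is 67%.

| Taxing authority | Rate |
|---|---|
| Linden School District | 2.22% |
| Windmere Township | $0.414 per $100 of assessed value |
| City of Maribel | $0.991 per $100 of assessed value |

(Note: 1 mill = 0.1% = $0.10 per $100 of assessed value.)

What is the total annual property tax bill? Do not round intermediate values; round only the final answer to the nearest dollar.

$35,137

Assessed value = $1,446,700 × 0.67 = $969,289
Linden School District: $969,289 × 0.0222 = $21,518.2158
Windmere Township: $969,289 × 0.00414 = $4,012.85646
City of Maribel: $969,289 × 0.00991 = $9,605.65399
Total = $35,136.72625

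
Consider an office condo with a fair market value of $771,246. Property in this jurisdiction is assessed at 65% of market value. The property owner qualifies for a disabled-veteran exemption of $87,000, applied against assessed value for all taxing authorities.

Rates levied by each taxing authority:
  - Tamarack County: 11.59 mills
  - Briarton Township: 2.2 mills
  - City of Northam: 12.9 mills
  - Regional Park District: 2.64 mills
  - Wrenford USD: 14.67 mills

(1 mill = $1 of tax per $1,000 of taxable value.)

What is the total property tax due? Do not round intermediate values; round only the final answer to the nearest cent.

$18,229.64

Assessed value = $771,246 × 0.65 = $501,309.9
Taxable value = $501,309.9 − $87,000 = $414,309.9
Tamarack County: $414,309.9 × 0.01159 = $4,801.851741
Briarton Township: $414,309.9 × 0.0022 = $911.48178
City of Northam: $414,309.9 × 0.0129 = $5,344.59771
Regional Park District: $414,309.9 × 0.00264 = $1,093.778136
Wrenford USD: $414,309.9 × 0.01467 = $6,077.926233
Total = $4,801.851741 + $911.48178 + $5,344.59771 + $1,093.778136 + $6,077.926233 = $18,229.6356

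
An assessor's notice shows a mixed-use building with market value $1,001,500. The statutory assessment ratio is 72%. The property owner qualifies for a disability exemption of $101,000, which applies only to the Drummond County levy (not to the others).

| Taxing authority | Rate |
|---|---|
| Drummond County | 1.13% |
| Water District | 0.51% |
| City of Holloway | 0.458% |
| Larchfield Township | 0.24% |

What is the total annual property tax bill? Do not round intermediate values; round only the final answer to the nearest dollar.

$15,718

Assessed value = $1,001,500 × 0.72 = $721,080
Drummond County: ($721,080 − $101,000) × 0.0113 = $620,080 × 0.0113 = $7,006.904
Water District: $721,080 × 0.0051 = $3,677.508
City of Holloway: $721,080 × 0.00458 = $3,302.5464
Larchfield Township: $721,080 × 0.0024 = $1,730.592
Total = $15,717.5504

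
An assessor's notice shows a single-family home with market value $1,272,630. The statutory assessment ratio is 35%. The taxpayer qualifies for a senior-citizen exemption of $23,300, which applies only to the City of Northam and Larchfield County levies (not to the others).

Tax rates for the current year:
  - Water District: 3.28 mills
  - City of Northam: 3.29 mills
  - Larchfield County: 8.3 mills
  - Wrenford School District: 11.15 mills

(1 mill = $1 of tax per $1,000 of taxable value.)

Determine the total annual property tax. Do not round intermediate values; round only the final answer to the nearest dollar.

Assessed value = $1,272,630 × 0.35 = $445,420.5
Water District: $445,420.5 × 0.00328 = $1,460.97924
City of Northam: ($445,420.5 − $23,300) × 0.00329 = $422,120.5 × 0.00329 = $1,388.776445
Larchfield County: ($445,420.5 − $23,300) × 0.0083 = $422,120.5 × 0.0083 = $3,503.60015
Wrenford School District: $445,420.5 × 0.01115 = $4,966.438575
Total = $11,319.79441

$11,320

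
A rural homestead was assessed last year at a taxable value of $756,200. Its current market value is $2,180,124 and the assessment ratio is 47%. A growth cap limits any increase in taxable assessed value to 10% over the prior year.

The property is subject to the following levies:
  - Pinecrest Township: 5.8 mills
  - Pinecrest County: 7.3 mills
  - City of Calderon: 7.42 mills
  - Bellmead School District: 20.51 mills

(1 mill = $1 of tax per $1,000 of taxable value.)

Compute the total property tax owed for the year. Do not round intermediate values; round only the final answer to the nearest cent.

Uncapped assessed value = $2,180,124 × 0.47 = $1,024,658.28
Cap limit = $756,200 × 1.1 = $831,820
Taxable assessed value = min($1,024,658.28, $831,820) = $831,820 (cap binds)
Pinecrest Township: $831,820 × 0.0058 = $4,824.556
Pinecrest County: $831,820 × 0.0073 = $6,072.286
City of Calderon: $831,820 × 0.00742 = $6,172.1044
Bellmead School District: $831,820 × 0.02051 = $17,060.6282
Total = $34,129.5746

$34,129.57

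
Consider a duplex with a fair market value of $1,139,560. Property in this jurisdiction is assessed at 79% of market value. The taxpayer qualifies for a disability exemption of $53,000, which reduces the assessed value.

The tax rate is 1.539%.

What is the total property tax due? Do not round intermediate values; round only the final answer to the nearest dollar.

$13,039

Assessed value = $1,139,560 × 0.79 = $900,252.4
Taxable value = $900,252.4 − $53,000 = $847,252.4
Tax = $847,252.4 × 0.01539 = $13,039.214436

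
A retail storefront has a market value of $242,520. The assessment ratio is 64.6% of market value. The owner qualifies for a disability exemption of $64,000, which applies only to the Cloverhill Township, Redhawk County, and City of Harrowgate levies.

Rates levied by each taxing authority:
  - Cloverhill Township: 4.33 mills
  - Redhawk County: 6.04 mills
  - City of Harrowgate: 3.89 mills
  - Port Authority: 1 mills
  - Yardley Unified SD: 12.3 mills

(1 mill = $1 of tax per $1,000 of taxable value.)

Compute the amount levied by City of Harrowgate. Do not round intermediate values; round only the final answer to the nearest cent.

Assessed value = $242,520 × 0.646 = $156,667.92
City of Harrowgate taxable value = $156,667.92 − $64,000 = $92,667.92
City of Harrowgate levy = $92,667.92 × 0.00389 = $360.4782088

$360.48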